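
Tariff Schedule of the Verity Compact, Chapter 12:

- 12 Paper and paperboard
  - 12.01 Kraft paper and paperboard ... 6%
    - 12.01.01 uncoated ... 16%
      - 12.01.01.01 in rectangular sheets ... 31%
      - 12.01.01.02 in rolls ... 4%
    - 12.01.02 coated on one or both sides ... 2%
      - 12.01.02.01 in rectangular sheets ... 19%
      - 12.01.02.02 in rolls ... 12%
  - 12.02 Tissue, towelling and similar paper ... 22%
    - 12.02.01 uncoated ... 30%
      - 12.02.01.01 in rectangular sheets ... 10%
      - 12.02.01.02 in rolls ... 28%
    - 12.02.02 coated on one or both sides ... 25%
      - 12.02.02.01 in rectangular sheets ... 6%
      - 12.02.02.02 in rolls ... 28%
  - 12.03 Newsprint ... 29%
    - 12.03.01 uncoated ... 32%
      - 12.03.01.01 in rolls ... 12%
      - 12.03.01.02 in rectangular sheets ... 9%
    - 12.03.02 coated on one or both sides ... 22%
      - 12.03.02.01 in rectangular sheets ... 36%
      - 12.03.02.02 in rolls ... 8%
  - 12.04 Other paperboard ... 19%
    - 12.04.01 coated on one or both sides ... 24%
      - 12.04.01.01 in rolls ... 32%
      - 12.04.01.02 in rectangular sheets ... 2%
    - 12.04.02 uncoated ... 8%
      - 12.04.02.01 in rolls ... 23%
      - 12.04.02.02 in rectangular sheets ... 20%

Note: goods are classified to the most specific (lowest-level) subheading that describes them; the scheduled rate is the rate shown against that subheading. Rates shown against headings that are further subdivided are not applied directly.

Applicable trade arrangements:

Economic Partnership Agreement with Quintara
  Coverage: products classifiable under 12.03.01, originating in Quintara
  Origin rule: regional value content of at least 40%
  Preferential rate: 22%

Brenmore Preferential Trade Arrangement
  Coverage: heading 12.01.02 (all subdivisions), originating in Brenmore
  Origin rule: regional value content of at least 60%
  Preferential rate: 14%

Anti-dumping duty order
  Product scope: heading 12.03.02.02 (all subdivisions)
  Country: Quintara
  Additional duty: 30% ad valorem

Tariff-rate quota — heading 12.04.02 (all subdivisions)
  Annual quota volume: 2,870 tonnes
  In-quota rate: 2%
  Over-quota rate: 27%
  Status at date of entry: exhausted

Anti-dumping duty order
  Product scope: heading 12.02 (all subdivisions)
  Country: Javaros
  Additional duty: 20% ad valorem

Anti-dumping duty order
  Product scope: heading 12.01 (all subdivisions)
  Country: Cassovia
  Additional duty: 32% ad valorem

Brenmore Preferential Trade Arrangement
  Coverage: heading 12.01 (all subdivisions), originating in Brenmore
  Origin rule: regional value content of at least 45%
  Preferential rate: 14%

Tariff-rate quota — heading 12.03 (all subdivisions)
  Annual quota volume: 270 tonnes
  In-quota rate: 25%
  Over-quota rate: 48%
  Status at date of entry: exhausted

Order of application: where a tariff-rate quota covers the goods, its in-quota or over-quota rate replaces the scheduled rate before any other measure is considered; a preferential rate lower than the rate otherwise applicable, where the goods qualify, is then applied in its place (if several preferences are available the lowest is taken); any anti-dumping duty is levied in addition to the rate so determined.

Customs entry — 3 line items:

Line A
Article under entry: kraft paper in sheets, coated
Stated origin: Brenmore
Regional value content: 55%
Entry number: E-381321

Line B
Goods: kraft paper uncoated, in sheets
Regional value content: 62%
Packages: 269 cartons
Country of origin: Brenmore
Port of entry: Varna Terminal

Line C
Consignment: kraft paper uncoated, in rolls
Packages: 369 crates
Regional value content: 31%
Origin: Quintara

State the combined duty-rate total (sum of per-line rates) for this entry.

32%

Line A: kraft paper → 12.01; coated → 12.01.02; in sheets → 12.01.02.01. Scheduled 19%. Brenmore agreement on 12.01.02: RVC < 60%; Brenmore agreement on 12.01: RVC ≥ 45% → 14% available; preferential 14%. → 14%.
Line B: kraft paper → 12.01; uncoated → 12.01.01; in sheets → 12.01.01.01. Scheduled 31%. Brenmore agreement on 12.01.02: 12.01.01.01 not covered; Brenmore agreement on 12.01: RVC ≥ 45% → 14% available; preferential 14%. → 14%.
Line C: kraft paper → 12.01; uncoated → 12.01.01; in rolls → 12.01.01.02. Scheduled 4%. Quintara agreement on 12.03.01: 12.01.01.02 not covered. → 4%.
Sum: 14% + 14% + 4% = 32%.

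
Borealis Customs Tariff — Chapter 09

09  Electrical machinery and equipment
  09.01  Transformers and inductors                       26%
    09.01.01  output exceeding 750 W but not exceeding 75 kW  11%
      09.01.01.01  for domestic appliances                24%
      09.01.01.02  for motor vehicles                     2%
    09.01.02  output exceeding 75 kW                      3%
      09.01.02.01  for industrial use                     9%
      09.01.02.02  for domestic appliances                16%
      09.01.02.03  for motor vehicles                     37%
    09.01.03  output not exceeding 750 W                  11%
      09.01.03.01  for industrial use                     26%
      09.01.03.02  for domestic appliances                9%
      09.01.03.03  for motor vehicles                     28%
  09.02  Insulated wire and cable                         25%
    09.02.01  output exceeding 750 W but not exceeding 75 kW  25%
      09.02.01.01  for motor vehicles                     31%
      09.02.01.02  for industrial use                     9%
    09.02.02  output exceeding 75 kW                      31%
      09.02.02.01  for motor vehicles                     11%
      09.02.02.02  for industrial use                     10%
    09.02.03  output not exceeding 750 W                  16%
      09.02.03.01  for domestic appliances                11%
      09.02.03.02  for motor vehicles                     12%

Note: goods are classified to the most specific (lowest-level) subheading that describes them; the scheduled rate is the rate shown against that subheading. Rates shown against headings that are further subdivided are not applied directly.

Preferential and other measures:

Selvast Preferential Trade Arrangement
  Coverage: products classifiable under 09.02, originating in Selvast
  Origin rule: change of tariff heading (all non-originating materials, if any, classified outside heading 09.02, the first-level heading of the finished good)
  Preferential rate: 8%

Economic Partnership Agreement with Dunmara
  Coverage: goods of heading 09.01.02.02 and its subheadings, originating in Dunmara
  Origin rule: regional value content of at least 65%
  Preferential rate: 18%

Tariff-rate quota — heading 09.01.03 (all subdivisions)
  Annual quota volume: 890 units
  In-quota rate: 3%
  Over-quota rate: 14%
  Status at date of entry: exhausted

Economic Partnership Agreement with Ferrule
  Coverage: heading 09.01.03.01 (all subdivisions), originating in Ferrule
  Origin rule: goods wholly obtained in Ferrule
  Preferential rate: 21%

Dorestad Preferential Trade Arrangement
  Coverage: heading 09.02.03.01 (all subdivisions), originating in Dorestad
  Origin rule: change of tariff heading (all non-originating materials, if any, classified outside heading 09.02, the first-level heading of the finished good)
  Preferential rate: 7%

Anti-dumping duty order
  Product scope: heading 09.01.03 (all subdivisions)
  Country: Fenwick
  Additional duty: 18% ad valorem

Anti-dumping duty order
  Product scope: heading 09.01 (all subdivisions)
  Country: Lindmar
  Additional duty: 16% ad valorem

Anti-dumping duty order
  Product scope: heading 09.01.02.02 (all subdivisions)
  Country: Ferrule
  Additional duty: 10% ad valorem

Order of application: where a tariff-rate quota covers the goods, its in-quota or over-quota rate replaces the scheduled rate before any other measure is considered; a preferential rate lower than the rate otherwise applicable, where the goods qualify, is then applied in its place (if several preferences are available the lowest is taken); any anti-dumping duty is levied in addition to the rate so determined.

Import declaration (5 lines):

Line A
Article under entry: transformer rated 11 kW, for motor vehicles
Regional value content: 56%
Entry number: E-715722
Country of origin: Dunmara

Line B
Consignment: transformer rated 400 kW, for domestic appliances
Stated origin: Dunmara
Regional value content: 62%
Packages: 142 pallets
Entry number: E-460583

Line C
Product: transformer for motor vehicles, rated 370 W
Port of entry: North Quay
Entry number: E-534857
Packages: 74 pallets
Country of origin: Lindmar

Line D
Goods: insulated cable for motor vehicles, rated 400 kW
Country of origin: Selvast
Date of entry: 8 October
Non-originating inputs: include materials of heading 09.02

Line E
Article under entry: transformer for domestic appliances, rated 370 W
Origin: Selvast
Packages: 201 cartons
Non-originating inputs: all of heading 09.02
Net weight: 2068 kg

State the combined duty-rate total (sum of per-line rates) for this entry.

73%

Line A: transformer → 09.01; rated 11 kW → 09.01.01; for motor vehicles → 09.01.01.02. Scheduled 2%. Dunmara agreement on 09.01.02.02: 09.01.01.02 not covered. → 2%.
Line B: transformer → 09.01; rated 400 kW → 09.01.02; for domestic appliances → 09.01.02.02. Scheduled 16%. Dunmara agreement on 09.01.02.02: RVC < 65%. → 16%.
Line C: transformer → 09.01; rated 370 W → 09.01.03; for motor vehicles → 09.01.03.03. Scheduled 28%. quota on 09.01.03 exhausted → over-quota 14%; anti-dumping (Lindmar, 09.01): +16%; total 14% + 16% = 30%. → 30%.
Line D: insulated cable → 09.02; rated 400 kW → 09.02.02; for motor vehicles → 09.02.02.01. Scheduled 11%. Selvast agreement on 09.02: CTH not met. → 11%.
Line E: transformer → 09.01; rated 370 W → 09.01.03; for domestic appliances → 09.01.03.02. Scheduled 9%. quota on 09.01.03 exhausted → over-quota 14%; Selvast agreement on 09.02: 09.01.03.02 not covered. → 14%.
Sum: 2% + 16% + 30% + 11% + 14% = 73%.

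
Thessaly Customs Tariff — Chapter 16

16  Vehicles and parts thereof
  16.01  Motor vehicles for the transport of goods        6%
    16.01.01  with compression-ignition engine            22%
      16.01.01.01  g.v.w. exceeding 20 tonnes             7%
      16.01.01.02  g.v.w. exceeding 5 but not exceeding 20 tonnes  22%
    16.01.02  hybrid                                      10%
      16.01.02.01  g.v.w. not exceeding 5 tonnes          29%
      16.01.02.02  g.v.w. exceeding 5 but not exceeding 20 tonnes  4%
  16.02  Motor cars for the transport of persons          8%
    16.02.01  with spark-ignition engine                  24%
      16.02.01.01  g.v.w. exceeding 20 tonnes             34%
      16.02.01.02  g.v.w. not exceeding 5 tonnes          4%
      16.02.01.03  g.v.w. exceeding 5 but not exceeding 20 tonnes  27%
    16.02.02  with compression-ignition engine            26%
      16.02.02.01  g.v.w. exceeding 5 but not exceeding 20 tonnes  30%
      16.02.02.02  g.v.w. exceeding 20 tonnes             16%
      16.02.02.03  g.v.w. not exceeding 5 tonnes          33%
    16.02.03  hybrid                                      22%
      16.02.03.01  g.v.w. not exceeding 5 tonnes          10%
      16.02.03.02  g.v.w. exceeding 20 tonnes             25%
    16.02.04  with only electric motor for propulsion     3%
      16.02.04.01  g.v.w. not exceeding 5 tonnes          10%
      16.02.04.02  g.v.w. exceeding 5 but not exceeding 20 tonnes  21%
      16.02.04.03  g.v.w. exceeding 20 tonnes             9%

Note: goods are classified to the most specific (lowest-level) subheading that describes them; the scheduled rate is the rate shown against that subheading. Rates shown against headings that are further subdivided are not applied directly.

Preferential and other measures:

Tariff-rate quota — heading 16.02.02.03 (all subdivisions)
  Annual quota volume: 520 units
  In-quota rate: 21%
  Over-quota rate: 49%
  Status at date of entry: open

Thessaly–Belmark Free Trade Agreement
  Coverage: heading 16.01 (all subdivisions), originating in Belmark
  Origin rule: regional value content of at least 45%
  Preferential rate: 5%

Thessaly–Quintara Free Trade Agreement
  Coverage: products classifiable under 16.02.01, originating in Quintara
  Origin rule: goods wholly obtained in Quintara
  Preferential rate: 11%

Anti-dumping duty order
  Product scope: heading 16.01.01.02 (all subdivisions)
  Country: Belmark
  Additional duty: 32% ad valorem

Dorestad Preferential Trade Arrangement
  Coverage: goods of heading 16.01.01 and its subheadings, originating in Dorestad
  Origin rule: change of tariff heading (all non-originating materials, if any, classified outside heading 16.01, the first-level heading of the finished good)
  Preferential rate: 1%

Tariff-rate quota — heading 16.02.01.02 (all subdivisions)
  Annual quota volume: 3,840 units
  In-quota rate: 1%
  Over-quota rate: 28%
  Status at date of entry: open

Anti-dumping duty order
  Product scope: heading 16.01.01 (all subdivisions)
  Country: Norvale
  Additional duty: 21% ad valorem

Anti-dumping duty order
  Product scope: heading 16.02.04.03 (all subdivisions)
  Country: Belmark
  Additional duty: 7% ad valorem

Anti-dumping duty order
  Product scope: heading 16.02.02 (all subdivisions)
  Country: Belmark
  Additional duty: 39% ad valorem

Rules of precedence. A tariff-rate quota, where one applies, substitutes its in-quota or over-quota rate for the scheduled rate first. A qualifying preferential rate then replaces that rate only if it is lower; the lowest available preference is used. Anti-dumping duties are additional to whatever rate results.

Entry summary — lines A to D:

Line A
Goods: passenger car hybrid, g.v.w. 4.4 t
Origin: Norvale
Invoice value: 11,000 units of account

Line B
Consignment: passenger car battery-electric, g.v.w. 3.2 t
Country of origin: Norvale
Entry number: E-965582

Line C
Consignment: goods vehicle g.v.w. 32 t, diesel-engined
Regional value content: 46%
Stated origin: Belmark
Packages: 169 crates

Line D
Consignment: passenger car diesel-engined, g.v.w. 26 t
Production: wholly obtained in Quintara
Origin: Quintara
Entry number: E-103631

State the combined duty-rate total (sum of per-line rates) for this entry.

Line A: passenger car → 16.02; hybrid → 16.02.03; g.v.w. 4.4 t → 16.02.03.01. Scheduled 10%. No special measure applies. → 10%.
Line B: passenger car → 16.02; battery-electric → 16.02.04; g.v.w. 3.2 t → 16.02.04.01. Scheduled 10%. No special measure applies. → 10%.
Line C: goods vehicle → 16.01; diesel-engined → 16.01.01; g.v.w. 32 t → 16.01.01.01. Scheduled 7%. Belmark agreement on 16.01: RVC ≥ 45% → 5% available; preferential 5%. → 5%.
Line D: passenger car → 16.02; diesel-engined → 16.02.02; g.v.w. 26 t → 16.02.02.02. Scheduled 16%. Quintara agreement on 16.02.01: 16.02.02.02 not covered. → 16%.
Sum: 10% + 10% + 5% + 16% = 41%.

41%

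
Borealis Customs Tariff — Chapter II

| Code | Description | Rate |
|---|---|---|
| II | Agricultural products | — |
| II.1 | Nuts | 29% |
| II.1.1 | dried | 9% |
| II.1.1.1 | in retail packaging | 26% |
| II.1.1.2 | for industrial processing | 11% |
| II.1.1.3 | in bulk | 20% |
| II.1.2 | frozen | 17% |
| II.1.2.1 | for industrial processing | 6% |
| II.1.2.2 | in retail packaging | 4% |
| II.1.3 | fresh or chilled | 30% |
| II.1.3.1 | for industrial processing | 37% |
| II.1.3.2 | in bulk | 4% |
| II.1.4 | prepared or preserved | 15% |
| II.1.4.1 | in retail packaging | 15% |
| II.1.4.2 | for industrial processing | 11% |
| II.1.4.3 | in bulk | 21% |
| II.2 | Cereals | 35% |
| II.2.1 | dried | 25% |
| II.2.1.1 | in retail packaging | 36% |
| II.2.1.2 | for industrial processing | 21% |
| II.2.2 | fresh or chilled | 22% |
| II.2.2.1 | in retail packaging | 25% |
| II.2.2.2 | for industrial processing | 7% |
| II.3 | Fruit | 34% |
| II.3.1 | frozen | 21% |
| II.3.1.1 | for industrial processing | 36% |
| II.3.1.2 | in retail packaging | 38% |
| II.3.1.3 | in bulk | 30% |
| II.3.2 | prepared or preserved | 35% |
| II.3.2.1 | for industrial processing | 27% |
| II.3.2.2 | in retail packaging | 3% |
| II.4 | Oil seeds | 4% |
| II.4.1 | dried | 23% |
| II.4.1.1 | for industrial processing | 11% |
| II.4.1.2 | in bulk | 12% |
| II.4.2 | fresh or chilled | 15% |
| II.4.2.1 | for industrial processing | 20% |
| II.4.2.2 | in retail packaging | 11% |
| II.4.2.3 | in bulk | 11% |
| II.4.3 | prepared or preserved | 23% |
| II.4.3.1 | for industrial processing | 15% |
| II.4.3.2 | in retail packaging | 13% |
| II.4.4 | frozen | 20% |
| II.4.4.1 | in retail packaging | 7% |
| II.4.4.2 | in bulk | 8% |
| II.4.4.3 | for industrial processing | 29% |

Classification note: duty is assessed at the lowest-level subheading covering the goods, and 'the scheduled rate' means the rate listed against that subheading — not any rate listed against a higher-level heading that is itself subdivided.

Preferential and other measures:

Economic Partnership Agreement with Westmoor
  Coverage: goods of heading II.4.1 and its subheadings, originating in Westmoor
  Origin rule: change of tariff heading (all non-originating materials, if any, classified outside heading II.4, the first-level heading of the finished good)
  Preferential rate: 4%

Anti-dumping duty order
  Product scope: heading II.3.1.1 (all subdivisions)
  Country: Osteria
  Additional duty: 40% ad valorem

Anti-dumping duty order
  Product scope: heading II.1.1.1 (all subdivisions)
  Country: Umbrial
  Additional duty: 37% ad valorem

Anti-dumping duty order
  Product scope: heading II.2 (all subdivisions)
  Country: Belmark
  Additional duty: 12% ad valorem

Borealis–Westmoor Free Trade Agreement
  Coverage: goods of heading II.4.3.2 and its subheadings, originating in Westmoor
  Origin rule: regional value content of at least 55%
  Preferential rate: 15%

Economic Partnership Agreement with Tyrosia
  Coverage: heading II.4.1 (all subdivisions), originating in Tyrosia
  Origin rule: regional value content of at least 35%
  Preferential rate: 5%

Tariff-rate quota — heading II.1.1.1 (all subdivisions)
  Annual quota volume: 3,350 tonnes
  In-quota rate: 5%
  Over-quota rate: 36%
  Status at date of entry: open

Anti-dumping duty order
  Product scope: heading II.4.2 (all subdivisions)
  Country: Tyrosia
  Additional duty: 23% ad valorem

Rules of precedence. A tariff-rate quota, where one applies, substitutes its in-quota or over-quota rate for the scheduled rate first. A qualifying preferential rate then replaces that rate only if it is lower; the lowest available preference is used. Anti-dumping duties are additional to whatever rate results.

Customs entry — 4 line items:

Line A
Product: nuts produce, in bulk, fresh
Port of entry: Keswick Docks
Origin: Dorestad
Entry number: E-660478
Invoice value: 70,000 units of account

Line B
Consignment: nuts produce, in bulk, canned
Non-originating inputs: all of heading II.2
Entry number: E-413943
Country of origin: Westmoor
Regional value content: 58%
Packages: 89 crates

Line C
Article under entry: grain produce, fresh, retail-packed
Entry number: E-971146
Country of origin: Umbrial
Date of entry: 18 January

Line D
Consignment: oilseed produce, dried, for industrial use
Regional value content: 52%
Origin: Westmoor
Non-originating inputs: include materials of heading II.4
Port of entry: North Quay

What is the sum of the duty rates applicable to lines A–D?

61%

Line A: nuts → II.1; fresh → II.1.3; in bulk → II.1.3.2. Scheduled 4%. No special measure applies. → 4%.
Line B: nuts → II.1; canned → II.1.4; in bulk → II.1.4.3. Scheduled 21%. Westmoor agreement on II.4.1: II.1.4.3 not covered; Westmoor agreement on II.4.3.2: II.1.4.3 not covered. → 21%.
Line C: grain → II.2; fresh → II.2.2; retail-packed → II.2.2.1. Scheduled 25%. No special measure applies. → 25%.
Line D: oilseed → II.4; dried → II.4.1; for industrial use → II.4.1.1. Scheduled 11%. Westmoor agreement on II.4.1: CTH not met; Westmoor agreement on II.4.3.2: II.4.1.1 not covered. → 11%.
Sum: 4% + 21% + 25% + 11% = 61%.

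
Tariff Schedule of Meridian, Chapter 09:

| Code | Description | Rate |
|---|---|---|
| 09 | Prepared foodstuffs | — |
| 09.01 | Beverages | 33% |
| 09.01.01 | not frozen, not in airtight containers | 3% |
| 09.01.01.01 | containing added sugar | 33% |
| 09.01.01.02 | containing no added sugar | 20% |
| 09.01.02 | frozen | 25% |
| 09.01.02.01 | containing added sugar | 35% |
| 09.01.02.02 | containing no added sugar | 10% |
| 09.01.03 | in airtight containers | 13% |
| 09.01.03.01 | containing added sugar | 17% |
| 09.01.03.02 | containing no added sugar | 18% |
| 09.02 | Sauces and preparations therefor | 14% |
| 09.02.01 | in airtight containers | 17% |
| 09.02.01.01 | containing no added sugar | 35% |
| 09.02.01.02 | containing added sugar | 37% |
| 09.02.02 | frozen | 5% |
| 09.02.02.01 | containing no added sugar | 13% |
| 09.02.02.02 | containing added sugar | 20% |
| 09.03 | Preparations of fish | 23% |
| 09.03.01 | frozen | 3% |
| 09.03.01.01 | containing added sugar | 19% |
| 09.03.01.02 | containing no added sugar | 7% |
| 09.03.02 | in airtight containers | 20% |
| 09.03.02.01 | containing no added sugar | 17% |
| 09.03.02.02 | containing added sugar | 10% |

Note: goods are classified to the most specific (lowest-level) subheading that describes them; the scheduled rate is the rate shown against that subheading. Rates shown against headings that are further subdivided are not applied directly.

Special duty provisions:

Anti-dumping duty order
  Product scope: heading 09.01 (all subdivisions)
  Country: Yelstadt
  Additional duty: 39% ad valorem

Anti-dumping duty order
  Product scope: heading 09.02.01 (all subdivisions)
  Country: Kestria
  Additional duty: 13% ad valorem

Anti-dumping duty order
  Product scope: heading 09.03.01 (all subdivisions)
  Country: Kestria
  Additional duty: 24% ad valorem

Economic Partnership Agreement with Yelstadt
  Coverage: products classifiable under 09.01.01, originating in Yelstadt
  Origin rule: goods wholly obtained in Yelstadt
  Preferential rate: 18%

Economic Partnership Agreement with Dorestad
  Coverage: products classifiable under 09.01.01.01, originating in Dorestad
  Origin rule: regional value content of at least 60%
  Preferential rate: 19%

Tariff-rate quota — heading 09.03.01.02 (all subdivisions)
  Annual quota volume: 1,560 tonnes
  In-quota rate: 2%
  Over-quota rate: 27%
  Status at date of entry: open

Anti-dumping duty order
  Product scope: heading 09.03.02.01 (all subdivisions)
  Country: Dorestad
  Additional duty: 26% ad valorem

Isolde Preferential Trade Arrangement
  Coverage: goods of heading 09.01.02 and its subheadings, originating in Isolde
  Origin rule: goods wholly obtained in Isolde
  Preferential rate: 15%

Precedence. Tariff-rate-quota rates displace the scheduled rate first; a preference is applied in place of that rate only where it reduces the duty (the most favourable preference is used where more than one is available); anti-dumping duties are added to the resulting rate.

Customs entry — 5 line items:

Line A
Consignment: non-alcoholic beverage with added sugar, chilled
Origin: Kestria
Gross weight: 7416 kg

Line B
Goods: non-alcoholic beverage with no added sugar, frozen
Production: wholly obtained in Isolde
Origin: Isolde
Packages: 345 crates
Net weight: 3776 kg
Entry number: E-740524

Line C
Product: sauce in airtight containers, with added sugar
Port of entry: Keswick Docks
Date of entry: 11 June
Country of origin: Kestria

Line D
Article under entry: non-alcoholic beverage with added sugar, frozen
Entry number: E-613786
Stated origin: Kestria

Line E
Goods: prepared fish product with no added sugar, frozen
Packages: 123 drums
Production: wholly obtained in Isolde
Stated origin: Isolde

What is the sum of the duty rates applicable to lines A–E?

130%

Line A: non-alcoholic beverage → 09.01; chilled → 09.01.01; with added sugar → 09.01.01.01. Scheduled 33%. No special measure applies. → 33%.
Line B: non-alcoholic beverage → 09.01; frozen → 09.01.02; with no added sugar → 09.01.02.02. Scheduled 10%. Isolde agreement on 09.01.02: wholly obtained → 15% available; preference 15% not lower than 10% → no reduction. → 10%.
Line C: sauce → 09.02; in airtight containers → 09.02.01; with added sugar → 09.02.01.02. Scheduled 37%. anti-dumping (Kestria, 09.02.01): +13%; total 37% + 13% = 50%. → 50%.
Line D: non-alcoholic beverage → 09.01; frozen → 09.01.02; with added sugar → 09.01.02.01. Scheduled 35%. No special measure applies. → 35%.
Line E: prepared fish product → 09.03; frozen → 09.03.01; with no added sugar → 09.03.01.02. Scheduled 7%. quota on 09.03.01.02 open → in-quota 2%; Isolde agreement on 09.01.02: 09.03.01.02 not covered. → 2%.
Sum: 33% + 10% + 50% + 35% + 2% = 130%.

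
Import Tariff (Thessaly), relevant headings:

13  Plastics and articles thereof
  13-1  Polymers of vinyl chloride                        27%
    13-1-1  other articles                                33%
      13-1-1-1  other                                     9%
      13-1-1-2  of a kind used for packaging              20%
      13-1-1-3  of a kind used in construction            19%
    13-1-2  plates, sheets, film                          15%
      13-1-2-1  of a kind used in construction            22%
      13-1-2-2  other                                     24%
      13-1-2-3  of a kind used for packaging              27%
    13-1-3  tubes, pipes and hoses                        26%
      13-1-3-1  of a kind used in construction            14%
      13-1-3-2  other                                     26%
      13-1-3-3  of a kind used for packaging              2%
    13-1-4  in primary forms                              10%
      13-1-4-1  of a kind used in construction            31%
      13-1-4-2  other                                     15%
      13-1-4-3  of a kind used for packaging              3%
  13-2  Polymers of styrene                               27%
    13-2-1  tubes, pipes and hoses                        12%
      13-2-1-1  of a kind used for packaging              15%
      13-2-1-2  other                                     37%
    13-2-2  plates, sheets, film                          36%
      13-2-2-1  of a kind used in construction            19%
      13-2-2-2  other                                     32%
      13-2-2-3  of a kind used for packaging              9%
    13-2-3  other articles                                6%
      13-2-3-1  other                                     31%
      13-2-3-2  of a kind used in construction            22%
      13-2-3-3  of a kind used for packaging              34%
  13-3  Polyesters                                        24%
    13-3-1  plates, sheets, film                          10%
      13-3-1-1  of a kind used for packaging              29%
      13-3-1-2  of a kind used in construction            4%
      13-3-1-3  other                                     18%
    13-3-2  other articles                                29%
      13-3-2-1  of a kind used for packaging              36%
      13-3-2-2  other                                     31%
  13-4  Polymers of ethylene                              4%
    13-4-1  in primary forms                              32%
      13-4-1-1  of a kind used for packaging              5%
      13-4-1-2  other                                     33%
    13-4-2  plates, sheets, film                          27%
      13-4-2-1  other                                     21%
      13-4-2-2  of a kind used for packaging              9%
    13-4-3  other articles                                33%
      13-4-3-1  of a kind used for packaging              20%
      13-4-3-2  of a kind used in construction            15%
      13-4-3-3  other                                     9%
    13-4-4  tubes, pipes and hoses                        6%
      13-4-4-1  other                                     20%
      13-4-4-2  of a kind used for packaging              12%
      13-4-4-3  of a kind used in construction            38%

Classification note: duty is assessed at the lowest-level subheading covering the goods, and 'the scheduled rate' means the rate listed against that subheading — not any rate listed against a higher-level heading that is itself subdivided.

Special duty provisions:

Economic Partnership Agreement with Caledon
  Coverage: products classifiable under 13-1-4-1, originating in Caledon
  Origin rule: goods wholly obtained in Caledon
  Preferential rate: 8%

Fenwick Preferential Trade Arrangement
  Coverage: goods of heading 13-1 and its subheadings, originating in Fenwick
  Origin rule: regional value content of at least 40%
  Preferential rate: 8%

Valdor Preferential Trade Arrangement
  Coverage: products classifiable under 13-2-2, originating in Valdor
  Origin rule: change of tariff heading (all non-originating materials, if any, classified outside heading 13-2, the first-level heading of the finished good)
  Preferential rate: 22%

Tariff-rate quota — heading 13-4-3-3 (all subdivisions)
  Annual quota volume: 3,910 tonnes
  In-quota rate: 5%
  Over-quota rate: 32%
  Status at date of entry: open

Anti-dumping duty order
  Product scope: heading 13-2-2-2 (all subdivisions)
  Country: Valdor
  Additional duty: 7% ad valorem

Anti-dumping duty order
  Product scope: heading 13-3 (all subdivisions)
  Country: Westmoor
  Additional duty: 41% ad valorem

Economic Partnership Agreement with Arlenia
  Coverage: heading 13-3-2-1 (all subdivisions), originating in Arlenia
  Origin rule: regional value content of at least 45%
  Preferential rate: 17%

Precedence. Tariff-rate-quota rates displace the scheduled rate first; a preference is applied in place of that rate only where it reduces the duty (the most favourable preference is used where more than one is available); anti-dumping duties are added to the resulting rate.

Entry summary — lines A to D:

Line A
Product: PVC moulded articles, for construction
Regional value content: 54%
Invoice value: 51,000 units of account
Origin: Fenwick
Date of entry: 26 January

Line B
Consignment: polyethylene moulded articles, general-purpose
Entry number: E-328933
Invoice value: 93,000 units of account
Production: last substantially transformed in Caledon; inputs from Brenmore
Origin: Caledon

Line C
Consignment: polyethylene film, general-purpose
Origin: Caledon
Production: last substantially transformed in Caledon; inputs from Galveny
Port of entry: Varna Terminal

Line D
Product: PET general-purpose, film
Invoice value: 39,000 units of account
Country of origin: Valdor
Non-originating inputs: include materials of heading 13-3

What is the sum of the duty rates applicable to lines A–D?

52%

Line A: PVC → 13-1; moulded articles → 13-1-1; for construction → 13-1-1-3. Scheduled 19%. Fenwick agreement on 13-1: RVC ≥ 40% → 8% available; preferential 8%. → 8%.
Line B: polyethylene → 13-4; moulded articles → 13-4-3; general-purpose → 13-4-3-3. Scheduled 9%. quota on 13-4-3-3 open → in-quota 5%; Caledon agreement on 13-1-4-1: 13-4-3-3 not covered. → 5%.
Line C: polyethylene → 13-4; film → 13-4-2; general-purpose → 13-4-2-1. Scheduled 21%. Caledon agreement on 13-1-4-1: 13-4-2-1 not covered. → 21%.
Line D: PET → 13-3; film → 13-3-1; general-purpose → 13-3-1-3. Scheduled 18%. Valdor agreement on 13-2-2: 13-3-1-3 not covered. → 18%.
Sum: 8% + 5% + 21% + 18% = 52%.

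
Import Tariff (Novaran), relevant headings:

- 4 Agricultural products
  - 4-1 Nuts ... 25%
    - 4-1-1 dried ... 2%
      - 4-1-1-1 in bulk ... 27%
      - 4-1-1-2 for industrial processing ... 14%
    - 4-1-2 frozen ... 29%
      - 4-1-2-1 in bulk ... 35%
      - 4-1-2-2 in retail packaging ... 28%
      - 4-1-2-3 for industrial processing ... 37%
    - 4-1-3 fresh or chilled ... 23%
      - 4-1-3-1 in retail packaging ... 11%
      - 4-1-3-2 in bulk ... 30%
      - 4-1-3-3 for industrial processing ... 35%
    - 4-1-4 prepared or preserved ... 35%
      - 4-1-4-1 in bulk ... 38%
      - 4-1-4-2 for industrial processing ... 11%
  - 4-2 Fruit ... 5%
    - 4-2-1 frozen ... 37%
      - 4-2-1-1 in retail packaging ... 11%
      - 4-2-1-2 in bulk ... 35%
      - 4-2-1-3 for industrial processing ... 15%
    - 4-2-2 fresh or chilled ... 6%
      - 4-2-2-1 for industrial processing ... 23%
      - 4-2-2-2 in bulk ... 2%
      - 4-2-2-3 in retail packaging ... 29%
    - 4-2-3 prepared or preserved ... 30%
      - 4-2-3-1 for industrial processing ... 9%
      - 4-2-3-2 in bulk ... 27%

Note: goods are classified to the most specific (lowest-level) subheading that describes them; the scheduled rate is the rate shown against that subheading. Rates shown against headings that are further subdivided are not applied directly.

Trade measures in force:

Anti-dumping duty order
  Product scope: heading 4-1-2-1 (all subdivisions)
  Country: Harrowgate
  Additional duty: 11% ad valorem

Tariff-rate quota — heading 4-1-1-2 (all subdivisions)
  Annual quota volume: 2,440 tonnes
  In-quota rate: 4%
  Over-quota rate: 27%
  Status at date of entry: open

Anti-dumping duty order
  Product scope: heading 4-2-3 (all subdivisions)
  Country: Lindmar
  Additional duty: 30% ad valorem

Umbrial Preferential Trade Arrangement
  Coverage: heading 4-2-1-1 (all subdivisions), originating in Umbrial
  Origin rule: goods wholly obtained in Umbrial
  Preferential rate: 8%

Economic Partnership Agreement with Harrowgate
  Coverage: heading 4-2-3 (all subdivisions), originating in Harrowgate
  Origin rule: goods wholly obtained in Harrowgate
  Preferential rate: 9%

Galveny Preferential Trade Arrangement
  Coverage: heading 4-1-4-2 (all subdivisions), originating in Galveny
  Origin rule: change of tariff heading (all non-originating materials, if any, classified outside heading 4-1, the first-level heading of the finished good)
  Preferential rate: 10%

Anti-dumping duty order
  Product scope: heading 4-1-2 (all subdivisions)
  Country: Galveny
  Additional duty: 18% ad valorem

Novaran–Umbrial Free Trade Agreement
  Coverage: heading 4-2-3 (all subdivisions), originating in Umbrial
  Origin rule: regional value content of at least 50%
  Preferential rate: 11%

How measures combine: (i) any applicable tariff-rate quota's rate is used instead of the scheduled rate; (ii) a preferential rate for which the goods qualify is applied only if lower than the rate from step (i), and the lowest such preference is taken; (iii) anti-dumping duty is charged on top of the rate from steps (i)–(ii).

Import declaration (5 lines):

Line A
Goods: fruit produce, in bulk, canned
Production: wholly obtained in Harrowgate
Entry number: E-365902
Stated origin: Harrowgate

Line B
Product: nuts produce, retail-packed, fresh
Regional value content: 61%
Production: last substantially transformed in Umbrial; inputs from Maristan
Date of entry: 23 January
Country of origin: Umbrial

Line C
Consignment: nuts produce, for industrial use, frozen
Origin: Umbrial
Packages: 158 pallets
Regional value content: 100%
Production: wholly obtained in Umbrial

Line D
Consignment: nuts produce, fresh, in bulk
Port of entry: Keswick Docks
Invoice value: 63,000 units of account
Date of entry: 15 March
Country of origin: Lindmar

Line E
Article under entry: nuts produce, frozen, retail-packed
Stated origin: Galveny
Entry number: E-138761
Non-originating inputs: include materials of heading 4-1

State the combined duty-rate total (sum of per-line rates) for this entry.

133%

Line A: fruit → 4-2; canned → 4-2-3; in bulk → 4-2-3-2. Scheduled 27%. Harrowgate agreement on 4-2-3: wholly obtained → 9% available; preferential 9%. → 9%.
Line B: nuts → 4-1; fresh → 4-1-3; retail-packed → 4-1-3-1. Scheduled 11%. Umbrial agreement on 4-2-1-1: 4-1-3-1 not covered; Umbrial agreement on 4-2-3: 4-1-3-1 not covered. → 11%.
Line C: nuts → 4-1; frozen → 4-1-2; for industrial use → 4-1-2-3. Scheduled 37%. Umbrial agreement on 4-2-1-1: 4-1-2-3 not covered; Umbrial agreement on 4-2-3: 4-1-2-3 not covered. → 37%.
Line D: nuts → 4-1; fresh → 4-1-3; in bulk → 4-1-3-2. Scheduled 30%. No special measure applies. → 30%.
Line E: nuts → 4-1; frozen → 4-1-2; retail-packed → 4-1-2-2. Scheduled 28%. Galveny agreement on 4-1-4-2: 4-1-2-2 not covered; anti-dumping (Galveny, 4-1-2): +18%; total 28% + 18% = 46%. → 46%.
Sum: 9% + 11% + 37% + 30% + 46% = 133%.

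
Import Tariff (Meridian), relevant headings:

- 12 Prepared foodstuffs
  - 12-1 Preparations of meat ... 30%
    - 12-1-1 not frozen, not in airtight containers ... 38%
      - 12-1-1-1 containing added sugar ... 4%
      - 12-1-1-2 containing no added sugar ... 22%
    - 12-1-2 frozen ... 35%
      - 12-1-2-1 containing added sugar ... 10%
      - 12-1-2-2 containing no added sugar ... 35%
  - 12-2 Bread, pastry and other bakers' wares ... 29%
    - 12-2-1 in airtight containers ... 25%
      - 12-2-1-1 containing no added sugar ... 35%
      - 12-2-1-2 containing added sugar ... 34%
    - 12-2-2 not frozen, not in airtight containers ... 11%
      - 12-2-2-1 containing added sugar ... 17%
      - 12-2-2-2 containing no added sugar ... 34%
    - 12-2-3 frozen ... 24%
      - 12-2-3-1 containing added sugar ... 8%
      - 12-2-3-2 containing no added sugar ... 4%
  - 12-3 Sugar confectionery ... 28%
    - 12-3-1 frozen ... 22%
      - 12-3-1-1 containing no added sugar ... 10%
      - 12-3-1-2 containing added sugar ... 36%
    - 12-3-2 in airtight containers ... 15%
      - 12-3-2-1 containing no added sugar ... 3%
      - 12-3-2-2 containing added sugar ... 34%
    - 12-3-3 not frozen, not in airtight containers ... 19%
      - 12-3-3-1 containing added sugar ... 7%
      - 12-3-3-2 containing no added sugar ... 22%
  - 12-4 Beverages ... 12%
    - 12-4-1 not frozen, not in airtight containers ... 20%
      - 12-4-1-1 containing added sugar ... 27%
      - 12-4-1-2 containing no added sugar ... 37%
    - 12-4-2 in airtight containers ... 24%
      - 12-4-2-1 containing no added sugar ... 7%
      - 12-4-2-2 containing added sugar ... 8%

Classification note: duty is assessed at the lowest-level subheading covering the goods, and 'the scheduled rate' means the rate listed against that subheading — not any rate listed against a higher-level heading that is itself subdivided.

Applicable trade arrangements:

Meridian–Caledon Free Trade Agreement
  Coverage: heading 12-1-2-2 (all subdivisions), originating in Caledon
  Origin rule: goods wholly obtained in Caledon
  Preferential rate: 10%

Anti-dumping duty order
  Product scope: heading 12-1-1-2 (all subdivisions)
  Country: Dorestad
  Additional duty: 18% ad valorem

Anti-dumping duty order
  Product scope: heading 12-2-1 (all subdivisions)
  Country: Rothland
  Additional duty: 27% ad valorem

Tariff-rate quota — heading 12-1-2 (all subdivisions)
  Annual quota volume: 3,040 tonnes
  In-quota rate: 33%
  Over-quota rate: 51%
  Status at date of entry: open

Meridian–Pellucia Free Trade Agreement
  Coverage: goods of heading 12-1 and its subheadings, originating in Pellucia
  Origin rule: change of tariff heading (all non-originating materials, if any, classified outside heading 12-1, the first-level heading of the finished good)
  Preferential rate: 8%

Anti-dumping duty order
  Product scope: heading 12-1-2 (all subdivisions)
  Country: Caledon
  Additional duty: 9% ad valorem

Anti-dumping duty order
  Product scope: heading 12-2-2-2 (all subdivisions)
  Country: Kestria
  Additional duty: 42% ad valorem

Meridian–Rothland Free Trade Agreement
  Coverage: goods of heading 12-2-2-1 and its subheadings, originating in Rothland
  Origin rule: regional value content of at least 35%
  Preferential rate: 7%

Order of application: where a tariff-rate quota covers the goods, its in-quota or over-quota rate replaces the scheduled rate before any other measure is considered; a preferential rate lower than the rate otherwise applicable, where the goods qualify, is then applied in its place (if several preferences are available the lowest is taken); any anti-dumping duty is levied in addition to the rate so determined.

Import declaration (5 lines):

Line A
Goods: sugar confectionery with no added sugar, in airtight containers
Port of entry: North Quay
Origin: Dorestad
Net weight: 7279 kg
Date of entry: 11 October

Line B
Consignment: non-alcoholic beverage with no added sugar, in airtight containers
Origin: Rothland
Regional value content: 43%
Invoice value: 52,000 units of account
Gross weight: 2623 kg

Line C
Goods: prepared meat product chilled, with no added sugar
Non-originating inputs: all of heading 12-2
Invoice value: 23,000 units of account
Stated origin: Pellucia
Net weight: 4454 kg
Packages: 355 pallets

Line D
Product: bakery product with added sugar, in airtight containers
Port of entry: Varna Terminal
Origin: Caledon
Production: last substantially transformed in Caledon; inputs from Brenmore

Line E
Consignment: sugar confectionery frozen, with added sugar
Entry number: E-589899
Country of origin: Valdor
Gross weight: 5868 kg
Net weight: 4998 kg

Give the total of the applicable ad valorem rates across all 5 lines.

88%

Line A: sugar confectionery → 12-3; in airtight containers → 12-3-2; with no added sugar → 12-3-2-1. Scheduled 3%. No special measure applies. → 3%.
Line B: non-alcoholic beverage → 12-4; in airtight containers → 12-4-2; with no added sugar → 12-4-2-1. Scheduled 7%. Rothland agreement on 12-2-2-1: 12-4-2-1 not covered. → 7%.
Line C: prepared meat product → 12-1; chilled → 12-1-1; with no added sugar → 12-1-1-2. Scheduled 22%. Pellucia agreement on 12-1: CTH met → 8% available; preferential 8%. → 8%.
Line D: bakery product → 12-2; in airtight containers → 12-2-1; with added sugar → 12-2-1-2. Scheduled 34%. Caledon agreement on 12-1-2-2: 12-2-1-2 not covered. → 34%.
Line E: sugar confectionery → 12-3; frozen → 12-3-1; with added sugar → 12-3-1-2. Scheduled 36%. No special measure applies. → 36%.
Sum: 3% + 7% + 8% + 34% + 36% = 88%.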